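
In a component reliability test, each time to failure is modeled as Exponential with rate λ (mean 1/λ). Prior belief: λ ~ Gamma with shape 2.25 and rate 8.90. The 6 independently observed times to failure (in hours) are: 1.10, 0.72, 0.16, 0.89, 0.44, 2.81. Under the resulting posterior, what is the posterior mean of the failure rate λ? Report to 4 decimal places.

0.5493

With a Gamma(shape α, rate β) prior on the exponential rate λ, the posterior after n observations with total T = Σxᵢ is Gamma(α+n, β+T).
Sum of observations T = 6.12 hours; n = 6.
Posterior: Gamma(2.25+6, 8.90+6.12) = Gamma(8.25, 15.02).
Posterior mean of λ = α/β = 8.25/15.02 = 0.5493.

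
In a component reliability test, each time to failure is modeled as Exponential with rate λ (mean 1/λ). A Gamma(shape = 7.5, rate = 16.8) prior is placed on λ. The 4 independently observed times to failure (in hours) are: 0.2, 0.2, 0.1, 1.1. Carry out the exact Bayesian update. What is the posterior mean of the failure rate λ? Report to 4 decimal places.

0.6250

With a Gamma(shape α, rate β) prior on the exponential rate λ, the posterior after n observations with total T = Σxᵢ is Gamma(α+n, β+T).
Sum of observations T = 1.6 hours; n = 4.
Posterior: Gamma(7.5+4, 16.8+1.6) = Gamma(11.5, 18.4).
Posterior mean of λ = α/β = 11.5/18.4 = 0.6250.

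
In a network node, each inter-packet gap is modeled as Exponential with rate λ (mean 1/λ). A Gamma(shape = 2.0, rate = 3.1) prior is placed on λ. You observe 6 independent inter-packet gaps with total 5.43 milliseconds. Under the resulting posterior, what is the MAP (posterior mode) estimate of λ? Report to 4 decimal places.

With a Gamma(shape α, rate β) prior on the exponential rate λ, the posterior after n observations with total T = Σxᵢ is Gamma(α+n, β+T).
Posterior: Gamma(2.0+6, 3.1+5.43) = Gamma(8.0, 8.53).
Mode = (α−1)/β = 0.8206.

0.8206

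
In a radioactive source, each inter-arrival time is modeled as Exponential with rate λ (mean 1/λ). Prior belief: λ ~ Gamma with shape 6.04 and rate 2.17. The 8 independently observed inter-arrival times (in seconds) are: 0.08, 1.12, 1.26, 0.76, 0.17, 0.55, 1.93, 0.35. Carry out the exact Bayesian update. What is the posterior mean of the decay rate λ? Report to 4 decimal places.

With a Gamma(shape α, rate β) prior on the exponential rate λ, the posterior after n observations with total T = Σxᵢ is Gamma(α+n, β+T).
Sum of observations T = 6.22 seconds; n = 8.
Posterior: Gamma(6.04+8, 2.17+6.22) = Gamma(14.04, 8.39).
Posterior mean of λ = α/β = 14.04/8.39 = 1.6734.

1.6734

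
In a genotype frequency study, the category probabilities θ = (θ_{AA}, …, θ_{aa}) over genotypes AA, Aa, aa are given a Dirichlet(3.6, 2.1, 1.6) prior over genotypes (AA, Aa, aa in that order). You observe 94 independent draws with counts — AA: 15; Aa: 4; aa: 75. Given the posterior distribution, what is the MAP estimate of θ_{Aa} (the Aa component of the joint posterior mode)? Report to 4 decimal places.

0.0519

The Dirichlet prior is conjugate to the Multinomial likelihood: each posterior αⱼ = prior αⱼ + observed count nⱼ.
Posterior concentration: (18.6, 6.1, 76.6), total = 101.3.
Joint mode component: (α_{Aa}−1)/(Σα−K) = 5.1/98.3 = 0.0519.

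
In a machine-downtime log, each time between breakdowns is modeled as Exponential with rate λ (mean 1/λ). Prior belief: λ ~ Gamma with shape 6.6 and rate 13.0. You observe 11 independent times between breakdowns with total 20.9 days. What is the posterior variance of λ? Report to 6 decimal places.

0.015315

With a Gamma(shape α, rate β) prior on the exponential rate λ, the posterior after n observations with total T = Σxᵢ is Gamma(α+n, β+T).
Posterior: Gamma(6.6+11, 13.0+20.9) = Gamma(17.6, 33.9).
Var = α/β² = 0.015315.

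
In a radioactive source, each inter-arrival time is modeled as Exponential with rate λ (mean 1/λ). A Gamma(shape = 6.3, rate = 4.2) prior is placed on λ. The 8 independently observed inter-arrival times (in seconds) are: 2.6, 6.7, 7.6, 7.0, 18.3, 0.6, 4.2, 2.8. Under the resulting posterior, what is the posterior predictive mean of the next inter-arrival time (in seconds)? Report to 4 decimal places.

4.0602

With a Gamma(shape α, rate β) prior on the exponential rate λ, the posterior after n observations with total T = Σxᵢ is Gamma(α+n, β+T).
Sum of observations T = 49.8 seconds; n = 8.
Posterior: Gamma(6.3+8, 4.2+49.8) = Gamma(14.3, 54.0).
The predictive distribution for the next observation is Lomax; its mean is β/(α−1) = 54.0/13.3 = 4.0602.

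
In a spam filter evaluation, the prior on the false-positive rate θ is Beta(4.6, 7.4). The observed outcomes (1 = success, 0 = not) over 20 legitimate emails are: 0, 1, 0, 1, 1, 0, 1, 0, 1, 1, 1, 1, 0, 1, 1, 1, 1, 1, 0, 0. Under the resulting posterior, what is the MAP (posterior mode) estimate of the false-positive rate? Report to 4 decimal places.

0.5533

The Beta prior is conjugate to a Binomial/Bernoulli likelihood; the update adds successes to α and failures to β.
Posterior: Beta(α+k, β+n−k) = Beta(4.6+13, 7.4+7) = Beta(17.6, 14.4).
Mode of Beta(a,b) for a,b>1 is (a−1)/(a+b−2) = 16.6/30.0 = 0.5533.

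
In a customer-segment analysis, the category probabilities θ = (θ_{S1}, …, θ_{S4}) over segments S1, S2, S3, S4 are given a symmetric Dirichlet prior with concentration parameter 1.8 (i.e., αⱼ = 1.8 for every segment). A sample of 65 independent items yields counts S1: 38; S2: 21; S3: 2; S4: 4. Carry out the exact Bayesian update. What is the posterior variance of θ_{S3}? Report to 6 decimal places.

The Dirichlet prior is conjugate to the Multinomial likelihood: each posterior αⱼ = prior αⱼ + observed count nⱼ.
Posterior concentration: (39.8, 22.8, 3.8, 5.8), total = 72.2.
Var[θ_j] = α_j(Σα−α_j)/((Σα)²(Σα+1)) = 3.8·68.4/(72.2²·73.2) = 0.000681.

0.000681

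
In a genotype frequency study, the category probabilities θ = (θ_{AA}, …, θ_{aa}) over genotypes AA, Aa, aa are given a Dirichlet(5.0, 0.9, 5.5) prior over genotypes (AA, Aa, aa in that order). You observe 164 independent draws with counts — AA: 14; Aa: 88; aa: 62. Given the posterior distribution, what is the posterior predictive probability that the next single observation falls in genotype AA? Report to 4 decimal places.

0.1083

The Dirichlet prior is conjugate to the Multinomial likelihood: each posterior αⱼ = prior αⱼ + observed count nⱼ.
Posterior concentration: (19.0, 88.9, 67.5), total = 175.4.
P(next = AA | data) = α_{AA}/Σα = 0.1083.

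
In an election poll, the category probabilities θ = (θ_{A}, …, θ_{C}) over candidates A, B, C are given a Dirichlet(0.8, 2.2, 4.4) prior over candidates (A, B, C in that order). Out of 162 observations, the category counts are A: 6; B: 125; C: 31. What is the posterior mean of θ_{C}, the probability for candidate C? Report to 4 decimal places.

The Dirichlet prior is conjugate to the Multinomial likelihood: each posterior αⱼ = prior αⱼ + observed count nⱼ.
Posterior concentration: (6.8, 127.2, 35.4), total = 169.4.
E[θ_{C}|data] = α_{C}/Σα = 35.4/169.4 = 0.2090.

0.2090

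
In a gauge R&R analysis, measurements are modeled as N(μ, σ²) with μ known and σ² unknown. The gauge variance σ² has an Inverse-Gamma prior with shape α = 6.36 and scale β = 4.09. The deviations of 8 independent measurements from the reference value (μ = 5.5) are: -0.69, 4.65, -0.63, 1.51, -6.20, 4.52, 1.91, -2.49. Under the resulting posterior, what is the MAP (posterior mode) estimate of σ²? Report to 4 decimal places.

4.4751

With known mean μ and an Inverse-Gamma(α, β) prior on σ², the Normal likelihood is conjugate: posterior is Inv-Gamma(α + n/2, β + Σ(xᵢ−μ)²/2).
Σ(xᵢ−μ)² = (-0.69)² + (4.65)² + (-0.63)² + (1.51)² + (-6.20)² + (4.52)² + (1.91)² + (-2.49)² = 93.4942.
Posterior: Inv-Gamma(6.36 + 8/2, 4.09 + 93.4942/2) = Inv-Gamma(10.36, 50.83710).
Mode = β/(α+1) = 50.83710/11.36 = 4.4751.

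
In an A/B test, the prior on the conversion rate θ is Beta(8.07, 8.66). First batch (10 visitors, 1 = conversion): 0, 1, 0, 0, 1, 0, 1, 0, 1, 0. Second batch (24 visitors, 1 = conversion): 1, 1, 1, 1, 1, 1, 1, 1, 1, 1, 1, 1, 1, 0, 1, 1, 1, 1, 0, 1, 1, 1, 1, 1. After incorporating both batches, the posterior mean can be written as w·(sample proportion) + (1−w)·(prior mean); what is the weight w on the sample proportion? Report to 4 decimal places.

The Beta prior is conjugate to a Binomial/Bernoulli likelihood; the update adds successes to α and failures to β.
Total number of visitors: n = 10 + 24 = 34.
Posterior mean = (α₀+k)/(α₀+β₀+n) = [n/(α₀+β₀+n)]·(k/n) + [(α₀+β₀)/(α₀+β₀+n)]·α₀/(α₀+β₀), so only n and the prior enter the weight.
The weight on the data is w = n/(α₀+β₀+n) = 34/(8.07+8.66+34) = 34/50.73 = 0.6702.

0.6702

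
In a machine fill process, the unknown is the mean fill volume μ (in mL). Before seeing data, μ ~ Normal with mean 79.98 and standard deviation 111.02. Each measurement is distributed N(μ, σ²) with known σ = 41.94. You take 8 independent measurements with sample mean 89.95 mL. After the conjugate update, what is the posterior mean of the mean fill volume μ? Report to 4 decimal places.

89.7753

For Normal data with known variance σ², a Normal(μ₀, σ₀²) prior on μ is conjugate. Posterior precision = 1/σ₀² + n/σ²; posterior mean is the precision-weighted average of μ₀ and x̄.
n·x̄ = 8·89.95 = 719.6.
σ₀² = 111.02² = 12325.4404, σ² = 41.94² = 1758.9636; σ² + n·σ₀² = 1758.9636 + 8·12325.4404 = 100362.4868.
Posterior mean = (μ₀/σ₀² + n·x̄/σ²)/(1/σ₀² + n/σ²) = (σ²·μ₀ + σ₀²·n·x̄)/(σ² + n·σ₀²) = (1758.9636·79.98 + 12325.4404·719.6)/100362.4868 = 9010068.820568/100362.4868 = 89.7753.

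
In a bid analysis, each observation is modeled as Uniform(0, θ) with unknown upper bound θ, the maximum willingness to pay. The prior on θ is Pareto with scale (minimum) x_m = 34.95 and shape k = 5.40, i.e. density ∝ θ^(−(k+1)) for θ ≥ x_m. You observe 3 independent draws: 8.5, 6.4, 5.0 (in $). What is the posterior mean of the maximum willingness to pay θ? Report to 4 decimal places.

A Pareto(scale x_m, shape k) prior on the upper bound θ of Uniform(0, θ) is conjugate: posterior is Pareto(max(x_m, max xᵢ), k + n).
Sample maximum = 8.5; prior scale x_m = 34.95 → posterior scale = max = 34.95.
Posterior shape = 5.40 + 3 = 8.40.
E[θ|data] = k·x_m/(k−1) = 8.40·34.95/7.40 = 39.6730.

39.6730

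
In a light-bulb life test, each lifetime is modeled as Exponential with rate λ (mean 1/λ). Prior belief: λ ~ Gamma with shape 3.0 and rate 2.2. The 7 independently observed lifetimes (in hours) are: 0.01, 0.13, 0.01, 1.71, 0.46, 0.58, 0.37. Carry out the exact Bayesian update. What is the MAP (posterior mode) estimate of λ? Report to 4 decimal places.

With a Gamma(shape α, rate β) prior on the exponential rate λ, the posterior after n observations with total T = Σxᵢ is Gamma(α+n, β+T).
Sum of observations T = 3.27 hours; n = 7.
Posterior: Gamma(3.0+7, 2.2+3.27) = Gamma(10.0, 5.47).
Mode = (α−1)/β = 1.6453.

1.6453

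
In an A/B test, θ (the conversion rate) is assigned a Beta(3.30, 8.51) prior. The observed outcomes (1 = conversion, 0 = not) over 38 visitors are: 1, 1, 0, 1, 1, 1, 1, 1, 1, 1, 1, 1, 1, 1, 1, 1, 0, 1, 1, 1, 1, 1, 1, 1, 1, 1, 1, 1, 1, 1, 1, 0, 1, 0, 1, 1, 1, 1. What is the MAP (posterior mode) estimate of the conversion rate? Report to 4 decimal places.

The Beta prior is conjugate to a Binomial/Bernoulli likelihood; the update adds successes to α and failures to β.
Posterior: Beta(α+k, β+n−k) = Beta(3.30+34, 8.51+4) = Beta(37.30, 12.51).
Mode of Beta(a,b) for a,b>1 is (a−1)/(a+b−2) = 36.30/47.81 = 0.7593.

0.7593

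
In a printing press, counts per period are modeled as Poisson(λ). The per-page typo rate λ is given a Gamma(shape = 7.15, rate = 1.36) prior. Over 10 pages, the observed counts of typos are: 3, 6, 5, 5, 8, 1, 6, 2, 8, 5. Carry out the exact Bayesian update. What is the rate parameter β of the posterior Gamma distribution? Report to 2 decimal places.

With a Gamma(shape α, rate β) prior, the Poisson likelihood is conjugate: the posterior is Gamma(α + ΣXᵢ, β + n).
Sum of counts S = 49 over n = 10 pages.
Posterior: Gamma(α+S, β+n) = Gamma(7.15+49, 1.36+10) = Gamma(56.15, 11.36).
Posterior β = 11.36.

11.36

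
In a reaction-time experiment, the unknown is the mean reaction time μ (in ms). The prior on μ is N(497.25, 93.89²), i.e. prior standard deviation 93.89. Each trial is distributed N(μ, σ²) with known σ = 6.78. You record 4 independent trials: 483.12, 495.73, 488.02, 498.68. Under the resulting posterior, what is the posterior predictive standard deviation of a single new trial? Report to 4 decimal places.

For Normal data with known variance σ², a Normal(μ₀, σ₀²) prior on μ is conjugate. Posterior precision = 1/σ₀² + n/σ²; posterior mean is the precision-weighted average of μ₀ and x̄.
σ₀² = 93.89² = 8815.3321, σ² = 6.78² = 45.9684; σ² + n·σ₀² = 45.9684 + 4·8815.3321 = 35307.2968.
Posterior precision = 1/σ₀² + n/σ² = 1/8815.3321 + 4/45.9684 = (σ² + n·σ₀²)/(σ₀²σ²) = 35307.2968/(8815.3321·45.9684); posterior variance σₙ² = σ₀²σ²/(σ² + n·σ₀²) = 8815.3321·45.9684/35307.2968 = 11.477138.
Predictive variance for one new observation = σₙ² + σ² = 8815.3321·45.9684/35307.2968 + 45.9684 = σ²·(σ₀² + 35307.2968)/35307.2968 = 45.9684·44122.6289/35307.2968 = 57.445538; SD = √(45.9684·44122.6289/35307.2968) = 7.5793.

7.5793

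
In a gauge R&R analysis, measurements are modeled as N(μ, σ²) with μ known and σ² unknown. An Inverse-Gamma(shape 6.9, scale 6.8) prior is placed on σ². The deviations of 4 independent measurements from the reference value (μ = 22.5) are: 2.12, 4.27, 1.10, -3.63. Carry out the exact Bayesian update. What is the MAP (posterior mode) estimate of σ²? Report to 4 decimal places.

With known mean μ and an Inverse-Gamma(α, β) prior on σ², the Normal likelihood is conjugate: posterior is Inv-Gamma(α + n/2, β + Σ(xᵢ−μ)²/2).
Σ(xᵢ−μ)² = (2.12)² + (4.27)² + (1.10)² + (-3.63)² = 37.1142.
Posterior: Inv-Gamma(6.9 + 4/2, 6.8 + 37.1142/2) = Inv-Gamma(8.90, 25.35710).
Mode = β/(α+1) = 25.35710/9.90 = 2.5613.

2.5613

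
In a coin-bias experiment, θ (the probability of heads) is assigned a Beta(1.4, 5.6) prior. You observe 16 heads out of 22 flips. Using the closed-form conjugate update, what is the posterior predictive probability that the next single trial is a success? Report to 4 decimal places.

0.6000

The Beta prior is conjugate to a Binomial/Bernoulli likelihood; the update adds successes to α and failures to β.
Posterior: Beta(α+k, β+n−k) = Beta(1.4+16, 5.6+6) = Beta(17.4, 11.6).
For a single future Bernoulli trial, P(success | data) = α/(α+β) = 0.6000.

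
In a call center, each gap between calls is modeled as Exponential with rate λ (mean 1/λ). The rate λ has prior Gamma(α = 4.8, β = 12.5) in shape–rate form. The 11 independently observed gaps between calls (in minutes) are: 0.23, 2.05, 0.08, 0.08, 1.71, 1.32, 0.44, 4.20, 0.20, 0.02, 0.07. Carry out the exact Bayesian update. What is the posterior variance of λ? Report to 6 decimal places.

With a Gamma(shape α, rate β) prior on the exponential rate λ, the posterior after n observations with total T = Σxᵢ is Gamma(α+n, β+T).
Sum of observations T = 10.40 minutes; n = 11.
Posterior: Gamma(4.8+11, 12.5+10.40) = Gamma(15.8, 22.90).
Var = α/β² = 0.030129.

0.030129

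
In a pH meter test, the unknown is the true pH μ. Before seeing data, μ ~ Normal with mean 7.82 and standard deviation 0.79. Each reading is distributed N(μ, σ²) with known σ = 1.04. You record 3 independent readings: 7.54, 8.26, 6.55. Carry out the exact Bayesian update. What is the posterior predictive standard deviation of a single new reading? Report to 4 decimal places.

For Normal data with known variance σ², a Normal(μ₀, σ₀²) prior on μ is conjugate. Posterior precision = 1/σ₀² + n/σ²; posterior mean is the precision-weighted average of μ₀ and x̄.
σ₀² = 0.79² = 0.6241, σ² = 1.04² = 1.0816; σ² + n·σ₀² = 1.0816 + 3·0.6241 = 2.9539.
Posterior precision = 1/σ₀² + n/σ² = 1/0.6241 + 3/1.0816 = (σ² + n·σ₀²)/(σ₀²σ²) = 2.9539/(0.6241·1.0816); posterior variance σₙ² = σ₀²σ²/(σ² + n·σ₀²) = 0.6241·1.0816/2.9539 = 0.228520.
Predictive variance for one new observation = σₙ² + σ² = 0.6241·1.0816/2.9539 + 1.0816 = σ²·(σ₀² + 2.9539)/2.9539 = 1.0816·3.578/2.9539 = 1.310120; SD = √(1.0816·3.578/2.9539) = 1.1446.

1.1446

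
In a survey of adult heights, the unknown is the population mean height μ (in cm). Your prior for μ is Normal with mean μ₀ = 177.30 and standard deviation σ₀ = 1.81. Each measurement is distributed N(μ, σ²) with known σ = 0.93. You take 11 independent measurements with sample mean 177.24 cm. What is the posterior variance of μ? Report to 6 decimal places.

For Normal data with known variance σ², a Normal(μ₀, σ₀²) prior on μ is conjugate. Posterior precision = 1/σ₀² + n/σ²; posterior mean is the precision-weighted average of μ₀ and x̄.
σ₀² = 1.81² = 3.2761, σ² = 0.93² = 0.8649; σ² + n·σ₀² = 0.8649 + 11·3.2761 = 36.902.
Posterior precision = 1/σ₀² + n/σ² = 1/3.2761 + 11/0.8649 = (σ² + n·σ₀²)/(σ₀²σ²) = 36.902/(3.2761·0.8649); posterior variance σₙ² = σ₀²σ²/(σ² + n·σ₀²) = 3.2761·0.8649/36.902 = 0.076784.

0.076784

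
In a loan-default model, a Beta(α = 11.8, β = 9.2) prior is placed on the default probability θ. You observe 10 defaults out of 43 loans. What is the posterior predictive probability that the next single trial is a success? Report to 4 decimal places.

0.3406

The Beta prior is conjugate to a Binomial/Bernoulli likelihood; the update adds successes to α and failures to β.
Posterior: Beta(α+k, β+n−k) = Beta(11.8+10, 9.2+33) = Beta(21.8, 42.2).
For a single future Bernoulli trial, P(success | data) = α/(α+β) = 0.3406.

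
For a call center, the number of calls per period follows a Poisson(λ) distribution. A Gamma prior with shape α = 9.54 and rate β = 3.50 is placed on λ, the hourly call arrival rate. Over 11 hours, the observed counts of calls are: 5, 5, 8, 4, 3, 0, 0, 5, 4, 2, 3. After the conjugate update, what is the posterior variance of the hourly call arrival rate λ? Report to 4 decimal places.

With a Gamma(shape α, rate β) prior, the Poisson likelihood is conjugate: the posterior is Gamma(α + ΣXᵢ, β + n).
Sum of counts S = 39 over n = 11 hours.
Posterior: Gamma(α+S, β+n) = Gamma(9.54+39, 3.50+11) = Gamma(48.54, 14.50).
Var = α/β² = 48.54/14.50² = 0.2309.

0.2309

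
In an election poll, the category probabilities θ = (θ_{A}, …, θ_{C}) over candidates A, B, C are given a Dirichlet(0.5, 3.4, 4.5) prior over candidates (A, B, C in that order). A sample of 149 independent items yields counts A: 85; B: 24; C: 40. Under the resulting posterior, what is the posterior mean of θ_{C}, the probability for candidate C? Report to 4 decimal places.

The Dirichlet prior is conjugate to the Multinomial likelihood: each posterior αⱼ = prior αⱼ + observed count nⱼ.
Posterior concentration: (85.5, 27.4, 44.5), total = 157.4.
E[θ_{C}|data] = α_{C}/Σα = 44.5/157.4 = 0.2827.

0.2827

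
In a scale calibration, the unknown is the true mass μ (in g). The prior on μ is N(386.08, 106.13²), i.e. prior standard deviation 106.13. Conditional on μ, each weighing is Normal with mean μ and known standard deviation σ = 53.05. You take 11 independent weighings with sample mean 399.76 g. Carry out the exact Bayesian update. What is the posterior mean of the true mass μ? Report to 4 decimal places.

For Normal data with known variance σ², a Normal(μ₀, σ₀²) prior on μ is conjugate. Posterior precision = 1/σ₀² + n/σ²; posterior mean is the precision-weighted average of μ₀ and x̄.
n·x̄ = 11·399.76 = 4397.36.
σ₀² = 106.13² = 11263.5769, σ² = 53.05² = 2814.3025; σ² + n·σ₀² = 2814.3025 + 11·11263.5769 = 126713.6484.
Posterior mean = (μ₀/σ₀² + n·x̄/σ²)/(1/σ₀² + n/σ²) = (σ²·μ₀ + σ₀²·n·x̄)/(σ² + n·σ₀²) = (2814.3025·386.08 + 11263.5769·4397.36)/126713.6484 = 50616548.426184/126713.6484 = 399.4562.

399.4562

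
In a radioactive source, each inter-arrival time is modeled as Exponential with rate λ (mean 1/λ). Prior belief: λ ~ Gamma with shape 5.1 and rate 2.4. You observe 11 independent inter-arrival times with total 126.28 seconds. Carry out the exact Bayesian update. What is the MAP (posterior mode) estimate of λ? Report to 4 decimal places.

0.1173

With a Gamma(shape α, rate β) prior on the exponential rate λ, the posterior after n observations with total T = Σxᵢ is Gamma(α+n, β+T).
Posterior: Gamma(5.1+11, 2.4+126.28) = Gamma(16.1, 128.68).
Mode = (α−1)/β = 0.1173.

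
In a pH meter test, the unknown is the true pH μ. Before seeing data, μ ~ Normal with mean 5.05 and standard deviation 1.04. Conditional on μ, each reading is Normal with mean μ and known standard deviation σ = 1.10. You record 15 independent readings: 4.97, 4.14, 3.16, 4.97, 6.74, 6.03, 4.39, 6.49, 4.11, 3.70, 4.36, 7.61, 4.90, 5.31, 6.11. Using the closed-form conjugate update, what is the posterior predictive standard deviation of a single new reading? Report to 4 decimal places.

For Normal data with known variance σ², a Normal(μ₀, σ₀²) prior on μ is conjugate. Posterior precision = 1/σ₀² + n/σ²; posterior mean is the precision-weighted average of μ₀ and x̄.
σ₀² = 1.04² = 1.0816, σ² = 1.10² = 1.21; σ² + n·σ₀² = 1.21 + 15·1.0816 = 17.434.
Posterior precision = 1/σ₀² + n/σ² = 1/1.0816 + 15/1.21 = (σ² + n·σ₀²)/(σ₀²σ²) = 17.434/(1.0816·1.21); posterior variance σₙ² = σ₀²σ²/(σ² + n·σ₀²) = 1.0816·1.21/17.434 = 0.075068.
Predictive variance for one new observation = σₙ² + σ² = 1.0816·1.21/17.434 + 1.21 = σ²·(σ₀² + 17.434)/17.434 = 1.21·18.5156/17.434 = 1.285068; SD = √(1.21·18.5156/17.434) = 1.1336.

1.1336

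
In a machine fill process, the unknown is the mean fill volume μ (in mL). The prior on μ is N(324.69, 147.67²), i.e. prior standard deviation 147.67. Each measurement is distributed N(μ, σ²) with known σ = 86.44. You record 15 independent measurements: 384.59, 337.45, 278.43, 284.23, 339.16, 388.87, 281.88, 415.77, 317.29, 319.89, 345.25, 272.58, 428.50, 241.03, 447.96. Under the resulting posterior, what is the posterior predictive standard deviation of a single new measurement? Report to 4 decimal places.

89.2125

For Normal data with known variance σ², a Normal(μ₀, σ₀²) prior on μ is conjugate. Posterior precision = 1/σ₀² + n/σ²; posterior mean is the precision-weighted average of μ₀ and x̄.
σ₀² = 147.67² = 21806.4289, σ² = 86.44² = 7471.8736; σ² + n·σ₀² = 7471.8736 + 15·21806.4289 = 334568.3071.
Posterior precision = 1/σ₀² + n/σ² = 1/21806.4289 + 15/7471.8736 = (σ² + n·σ₀²)/(σ₀²σ²) = 334568.3071/(21806.4289·7471.8736); posterior variance σₙ² = σ₀²σ²/(σ² + n·σ₀²) = 21806.4289·7471.8736/334568.3071 = 487.000343.
Predictive variance for one new observation = σₙ² + σ² = 21806.4289·7471.8736/334568.3071 + 7471.8736 = σ²·(σ₀² + 334568.3071)/334568.3071 = 7471.8736·356374.736/334568.3071 = 7958.873943; SD = √(7471.8736·356374.736/334568.3071) = 89.2125.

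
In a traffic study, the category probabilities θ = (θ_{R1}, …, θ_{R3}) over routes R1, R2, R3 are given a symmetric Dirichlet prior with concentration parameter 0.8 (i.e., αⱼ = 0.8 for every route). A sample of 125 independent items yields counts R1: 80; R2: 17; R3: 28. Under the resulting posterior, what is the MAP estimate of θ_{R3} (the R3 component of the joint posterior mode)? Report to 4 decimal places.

0.2235

The Dirichlet prior is conjugate to the Multinomial likelihood: each posterior αⱼ = prior αⱼ + observed count nⱼ.
Posterior concentration: (80.8, 17.8, 28.8), total = 127.4.
Joint mode component: (α_{R3}−1)/(Σα−K) = 27.8/124.4 = 0.2235.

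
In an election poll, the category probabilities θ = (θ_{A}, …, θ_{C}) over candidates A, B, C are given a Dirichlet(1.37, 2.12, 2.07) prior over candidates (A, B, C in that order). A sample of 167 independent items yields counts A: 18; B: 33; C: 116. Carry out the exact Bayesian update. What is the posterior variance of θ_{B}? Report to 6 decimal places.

0.000934

The Dirichlet prior is conjugate to the Multinomial likelihood: each posterior αⱼ = prior αⱼ + observed count nⱼ.
Posterior concentration: (19.37, 35.12, 118.07), total = 172.56.
Var[θ_j] = α_j(Σα−α_j)/((Σα)²(Σα+1)) = 35.12·137.44/(172.56²·173.56) = 0.000934.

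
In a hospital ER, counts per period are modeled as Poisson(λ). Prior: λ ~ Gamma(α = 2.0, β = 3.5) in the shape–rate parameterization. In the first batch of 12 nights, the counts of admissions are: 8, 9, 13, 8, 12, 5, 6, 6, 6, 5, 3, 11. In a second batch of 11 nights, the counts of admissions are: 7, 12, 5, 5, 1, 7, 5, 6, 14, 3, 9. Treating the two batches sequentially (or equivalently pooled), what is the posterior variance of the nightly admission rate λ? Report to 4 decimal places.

With a Gamma(shape α, rate β) prior, the Poisson likelihood is conjugate: the posterior is Gamma(α + ΣXᵢ, β + n).
Batch 1: sum of counts S = 92 over n = 12 nights.
After batch 1: Gamma(α+S, β+n) = Gamma(2.0+92, 3.5+12) = Gamma(94.0, 15.5).
Batch 2: sum of counts S = 74 over n = 11 nights.
After batch 2: Gamma(α+S, β+n) = Gamma(94.0+74, 15.5+11) = Gamma(168.0, 26.5).
Var = α/β² = 168.0/26.5² = 0.2392.

0.2392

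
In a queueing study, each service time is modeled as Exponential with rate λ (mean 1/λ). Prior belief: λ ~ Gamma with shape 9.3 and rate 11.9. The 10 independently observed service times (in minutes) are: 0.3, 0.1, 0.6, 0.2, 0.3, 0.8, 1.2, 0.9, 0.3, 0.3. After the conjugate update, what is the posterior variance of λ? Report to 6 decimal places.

With a Gamma(shape α, rate β) prior on the exponential rate λ, the posterior after n observations with total T = Σxᵢ is Gamma(α+n, β+T).
Sum of observations T = 5.0 minutes; n = 10.
Posterior: Gamma(9.3+10, 11.9+5.0) = Gamma(19.3, 16.9).
Var = α/β² = 0.067575.

0.067575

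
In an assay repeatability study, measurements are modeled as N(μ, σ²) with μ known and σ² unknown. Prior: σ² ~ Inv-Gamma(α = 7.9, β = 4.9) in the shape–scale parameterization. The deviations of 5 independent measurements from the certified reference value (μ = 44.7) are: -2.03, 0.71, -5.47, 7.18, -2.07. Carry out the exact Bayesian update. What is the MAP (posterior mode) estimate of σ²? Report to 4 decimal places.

4.3940

With known mean μ and an Inverse-Gamma(α, β) prior on σ², the Normal likelihood is conjugate: posterior is Inv-Gamma(α + n/2, β + Σ(xᵢ−μ)²/2).
Σ(xᵢ−μ)² = (-2.03)² + (0.71)² + (-5.47)² + (7.18)² + (-2.07)² = 90.3832.
Posterior: Inv-Gamma(7.9 + 5/2, 4.9 + 90.3832/2) = Inv-Gamma(10.40, 50.09160).
Mode = β/(α+1) = 50.09160/11.40 = 4.3940.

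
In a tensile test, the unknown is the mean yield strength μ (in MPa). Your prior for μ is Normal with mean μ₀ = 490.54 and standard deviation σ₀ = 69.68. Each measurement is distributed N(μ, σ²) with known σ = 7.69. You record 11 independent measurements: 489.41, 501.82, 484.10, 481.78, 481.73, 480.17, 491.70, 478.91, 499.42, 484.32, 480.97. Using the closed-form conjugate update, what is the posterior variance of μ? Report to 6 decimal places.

5.370063

For Normal data with known variance σ², a Normal(μ₀, σ₀²) prior on μ is conjugate. Posterior precision = 1/σ₀² + n/σ²; posterior mean is the precision-weighted average of μ₀ and x̄.
σ₀² = 69.68² = 4855.3024, σ² = 7.69² = 59.1361; σ² + n·σ₀² = 59.1361 + 11·4855.3024 = 53467.4625.
Posterior precision = 1/σ₀² + n/σ² = 1/4855.3024 + 11/59.1361 = (σ² + n·σ₀²)/(σ₀²σ²) = 53467.4625/(4855.3024·59.1361); posterior variance σₙ² = σ₀²σ²/(σ² + n·σ₀²) = 4855.3024·59.1361/53467.4625 = 5.370063.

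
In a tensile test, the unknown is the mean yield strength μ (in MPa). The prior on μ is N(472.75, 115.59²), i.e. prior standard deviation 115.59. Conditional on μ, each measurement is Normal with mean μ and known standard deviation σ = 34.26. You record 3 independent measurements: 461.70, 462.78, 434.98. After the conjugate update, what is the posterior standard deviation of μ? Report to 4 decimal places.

19.4966

For Normal data with known variance σ², a Normal(μ₀, σ₀²) prior on μ is conjugate. Posterior precision = 1/σ₀² + n/σ²; posterior mean is the precision-weighted average of μ₀ and x̄.
σ₀² = 115.59² = 13361.0481, σ² = 34.26² = 1173.7476; σ² + n·σ₀² = 1173.7476 + 3·13361.0481 = 41256.8919.
Posterior precision = 1/σ₀² + n/σ² = 1/13361.0481 + 3/1173.7476 = (σ² + n·σ₀²)/(σ₀²σ²) = 41256.8919/(13361.0481·1173.7476); posterior variance σₙ² = σ₀²σ²/(σ² + n·σ₀²) = 13361.0481·1173.7476/41256.8919 = 380.118264.
Posterior SD = √σₙ² = √(13361.0481·1173.7476/41256.8919) = 19.4966.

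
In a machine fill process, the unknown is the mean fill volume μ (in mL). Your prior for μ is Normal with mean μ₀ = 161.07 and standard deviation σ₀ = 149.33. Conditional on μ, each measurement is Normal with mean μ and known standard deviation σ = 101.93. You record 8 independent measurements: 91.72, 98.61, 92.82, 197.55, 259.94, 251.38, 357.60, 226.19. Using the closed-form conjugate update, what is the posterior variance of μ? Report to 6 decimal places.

For Normal data with known variance σ², a Normal(μ₀, σ₀²) prior on μ is conjugate. Posterior precision = 1/σ₀² + n/σ²; posterior mean is the precision-weighted average of μ₀ and x̄.
σ₀² = 149.33² = 22299.4489, σ² = 101.93² = 10389.7249; σ² + n·σ₀² = 10389.7249 + 8·22299.4489 = 188785.3161.
Posterior precision = 1/σ₀² + n/σ² = 1/22299.4489 + 8/10389.7249 = (σ² + n·σ₀²)/(σ₀²σ²) = 188785.3161/(22299.4489·10389.7249); posterior variance σₙ² = σ₀²σ²/(σ² + n·σ₀²) = 22299.4489·10389.7249/188785.3161 = 1227.241315.

1227.241315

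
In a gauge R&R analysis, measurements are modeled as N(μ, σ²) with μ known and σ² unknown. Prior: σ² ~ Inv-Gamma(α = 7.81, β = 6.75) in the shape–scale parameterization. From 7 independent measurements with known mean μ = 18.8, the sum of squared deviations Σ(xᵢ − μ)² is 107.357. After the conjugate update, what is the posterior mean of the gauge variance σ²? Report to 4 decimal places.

With known mean μ and an Inverse-Gamma(α, β) prior on σ², the Normal likelihood is conjugate: posterior is Inv-Gamma(α + n/2, β + Σ(xᵢ−μ)²/2).
Posterior: Inv-Gamma(7.81 + 7/2, 6.75 + 107.357/2) = Inv-Gamma(11.31, 60.4285).
E[σ²|data] = β/(α−1) = 60.4285/10.31 = 5.8612.

5.8612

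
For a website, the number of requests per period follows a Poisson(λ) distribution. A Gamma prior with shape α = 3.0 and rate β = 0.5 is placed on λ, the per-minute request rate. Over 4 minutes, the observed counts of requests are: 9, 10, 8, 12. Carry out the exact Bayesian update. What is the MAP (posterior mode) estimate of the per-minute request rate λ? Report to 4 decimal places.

With a Gamma(shape α, rate β) prior, the Poisson likelihood is conjugate: the posterior is Gamma(α + ΣXᵢ, β + n).
Sum of counts S = 39 over n = 4 minutes.
Posterior: Gamma(α+S, β+n) = Gamma(3.0+39, 0.5+4) = Gamma(42.0, 4.5).
Mode of Gamma(α,β) for α≥1 is (α−1)/β = 41.0/4.5 = 9.1111.

9.1111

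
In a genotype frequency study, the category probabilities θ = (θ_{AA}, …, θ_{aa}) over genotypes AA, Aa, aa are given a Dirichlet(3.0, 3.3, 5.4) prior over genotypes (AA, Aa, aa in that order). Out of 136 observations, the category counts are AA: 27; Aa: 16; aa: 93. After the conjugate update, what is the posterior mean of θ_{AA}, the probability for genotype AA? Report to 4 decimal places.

The Dirichlet prior is conjugate to the Multinomial likelihood: each posterior αⱼ = prior αⱼ + observed count nⱼ.
Posterior concentration: (30.0, 19.3, 98.4), total = 147.7.
E[θ_{AA}|data] = α_{AA}/Σα = 30.0/147.7 = 0.2031.

0.2031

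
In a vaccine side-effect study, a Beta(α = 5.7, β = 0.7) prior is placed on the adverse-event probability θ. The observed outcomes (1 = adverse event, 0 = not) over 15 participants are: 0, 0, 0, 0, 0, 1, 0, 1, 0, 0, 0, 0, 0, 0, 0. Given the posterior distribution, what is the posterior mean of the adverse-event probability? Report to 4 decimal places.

The Beta prior is conjugate to a Binomial/Bernoulli likelihood; the update adds successes to α and failures to β.
Posterior: Beta(α+k, β+n−k) = Beta(5.7+2, 0.7+13) = Beta(7.7, 13.7).
Posterior mean = α/(α+β) = 7.7/21.4 = 0.3598.

0.3598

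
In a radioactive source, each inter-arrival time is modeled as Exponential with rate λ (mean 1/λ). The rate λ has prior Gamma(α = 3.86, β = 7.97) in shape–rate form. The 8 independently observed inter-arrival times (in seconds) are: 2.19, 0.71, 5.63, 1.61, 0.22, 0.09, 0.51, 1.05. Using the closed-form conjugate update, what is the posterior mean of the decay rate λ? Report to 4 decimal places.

With a Gamma(shape α, rate β) prior on the exponential rate λ, the posterior after n observations with total T = Σxᵢ is Gamma(α+n, β+T).
Sum of observations T = 12.01 seconds; n = 8.
Posterior: Gamma(3.86+8, 7.97+12.01) = Gamma(11.86, 19.98).
Posterior mean of λ = α/β = 11.86/19.98 = 0.5936.

0.5936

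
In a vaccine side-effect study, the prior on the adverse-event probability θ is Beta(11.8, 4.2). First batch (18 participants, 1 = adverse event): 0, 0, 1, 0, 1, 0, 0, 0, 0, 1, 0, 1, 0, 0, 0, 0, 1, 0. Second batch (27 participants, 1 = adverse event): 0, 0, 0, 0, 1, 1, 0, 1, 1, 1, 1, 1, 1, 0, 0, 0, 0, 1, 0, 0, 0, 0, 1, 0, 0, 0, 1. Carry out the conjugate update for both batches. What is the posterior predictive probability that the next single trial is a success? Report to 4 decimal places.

The Beta prior is conjugate to a Binomial/Bernoulli likelihood; the update adds successes to α and failures to β.
After batch 1: Beta(11.8+5, 4.2+13) = Beta(16.8, 17.2).
After batch 2: Beta(16.8+11, 17.2+16) = Beta(27.8, 33.2).
For a single future Bernoulli trial, P(success | data) = α/(α+β) = 0.4557.

0.4557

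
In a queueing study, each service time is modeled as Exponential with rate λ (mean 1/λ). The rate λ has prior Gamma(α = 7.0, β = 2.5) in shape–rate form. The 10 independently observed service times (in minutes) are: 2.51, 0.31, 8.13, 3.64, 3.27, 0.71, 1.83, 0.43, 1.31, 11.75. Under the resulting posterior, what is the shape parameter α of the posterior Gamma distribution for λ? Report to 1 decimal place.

17.0

With a Gamma(shape α, rate β) prior on the exponential rate λ, the posterior after n observations with total T = Σxᵢ is Gamma(α+n, β+T).
Sum of observations T = 33.89 minutes; n = 10.
Posterior: Gamma(7.0+10, 2.5+33.89) = Gamma(17.0, 36.39).
Posterior α = 17.0.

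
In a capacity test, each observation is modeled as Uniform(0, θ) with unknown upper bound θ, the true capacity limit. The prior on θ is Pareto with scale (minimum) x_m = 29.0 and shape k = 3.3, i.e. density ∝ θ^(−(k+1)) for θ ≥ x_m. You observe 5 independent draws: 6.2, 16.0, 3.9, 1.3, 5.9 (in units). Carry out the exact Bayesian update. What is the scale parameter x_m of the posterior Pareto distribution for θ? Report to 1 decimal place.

29.0

A Pareto(scale x_m, shape k) prior on the upper bound θ of Uniform(0, θ) is conjugate: posterior is Pareto(max(x_m, max xᵢ), k + n).
Sample maximum = 16.0; prior scale x_m = 29.0 → posterior scale = max = 29.0.
Posterior shape = 3.3 + 5 = 8.3.
Posterior scale x_m = 29.0.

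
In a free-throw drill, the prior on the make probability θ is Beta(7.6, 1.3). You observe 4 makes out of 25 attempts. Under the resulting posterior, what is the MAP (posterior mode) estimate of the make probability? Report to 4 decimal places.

The Beta prior is conjugate to a Binomial/Bernoulli likelihood; the update adds successes to α and failures to β.
Posterior: Beta(α+k, β+n−k) = Beta(7.6+4, 1.3+21) = Beta(11.6, 22.3).
Mode of Beta(a,b) for a,b>1 is (a−1)/(a+b−2) = 10.6/31.9 = 0.3323.

0.3323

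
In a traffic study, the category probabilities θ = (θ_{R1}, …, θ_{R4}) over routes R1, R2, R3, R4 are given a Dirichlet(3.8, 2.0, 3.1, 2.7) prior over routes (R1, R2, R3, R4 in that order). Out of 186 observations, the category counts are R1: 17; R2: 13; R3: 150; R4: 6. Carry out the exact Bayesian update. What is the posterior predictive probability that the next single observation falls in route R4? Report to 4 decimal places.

0.0440

The Dirichlet prior is conjugate to the Multinomial likelihood: each posterior αⱼ = prior αⱼ + observed count nⱼ.
Posterior concentration: (20.8, 15.0, 153.1, 8.7), total = 197.6.
P(next = R4 | data) = α_{R4}/Σα = 0.0440.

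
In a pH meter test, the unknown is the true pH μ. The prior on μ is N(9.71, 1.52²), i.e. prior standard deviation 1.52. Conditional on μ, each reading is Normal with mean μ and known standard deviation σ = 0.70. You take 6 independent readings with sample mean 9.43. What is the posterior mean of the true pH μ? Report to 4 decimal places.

For Normal data with known variance σ², a Normal(μ₀, σ₀²) prior on μ is conjugate. Posterior precision = 1/σ₀² + n/σ²; posterior mean is the precision-weighted average of μ₀ and x̄.
n·x̄ = 6·9.43 = 56.58.
σ₀² = 1.52² = 2.3104, σ² = 0.70² = 0.49; σ² + n·σ₀² = 0.49 + 6·2.3104 = 14.3524.
Posterior mean = (μ₀/σ₀² + n·x̄/σ²)/(1/σ₀² + n/σ²) = (σ²·μ₀ + σ₀²·n·x̄)/(σ² + n·σ₀²) = (0.49·9.71 + 2.3104·56.58)/14.3524 = 135.480332/14.3524 = 9.4396.

9.4396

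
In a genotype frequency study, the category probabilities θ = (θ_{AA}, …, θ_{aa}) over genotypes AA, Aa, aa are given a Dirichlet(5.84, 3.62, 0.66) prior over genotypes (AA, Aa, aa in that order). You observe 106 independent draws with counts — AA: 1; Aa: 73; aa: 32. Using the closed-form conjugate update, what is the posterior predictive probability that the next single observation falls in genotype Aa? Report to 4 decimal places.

The Dirichlet prior is conjugate to the Multinomial likelihood: each posterior αⱼ = prior αⱼ + observed count nⱼ.
Posterior concentration: (6.84, 76.62, 32.66), total = 116.12.
P(next = Aa | data) = α_{Aa}/Σα = 0.6598.

0.6598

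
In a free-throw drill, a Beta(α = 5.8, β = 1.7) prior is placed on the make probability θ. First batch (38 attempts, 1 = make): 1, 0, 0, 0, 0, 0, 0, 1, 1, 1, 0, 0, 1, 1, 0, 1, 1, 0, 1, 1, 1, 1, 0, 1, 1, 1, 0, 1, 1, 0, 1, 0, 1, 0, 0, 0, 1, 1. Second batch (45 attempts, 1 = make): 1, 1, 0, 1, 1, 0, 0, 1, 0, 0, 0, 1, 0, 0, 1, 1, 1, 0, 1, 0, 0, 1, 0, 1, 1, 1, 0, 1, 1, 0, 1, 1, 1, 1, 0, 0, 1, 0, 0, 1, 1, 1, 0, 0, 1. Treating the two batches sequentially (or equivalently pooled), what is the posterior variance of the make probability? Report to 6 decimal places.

The Beta prior is conjugate to a Binomial/Bernoulli likelihood; the update adds successes to α and failures to β.
After batch 1: Beta(5.8+21, 1.7+17) = Beta(26.8, 18.7).
After batch 2: Beta(26.8+25, 18.7+20) = Beta(51.8, 38.7).
Var = αβ/((α+β)²(α+β+1)) = 51.8·38.7/(90.5²·91.5) = 0.002675.

0.002675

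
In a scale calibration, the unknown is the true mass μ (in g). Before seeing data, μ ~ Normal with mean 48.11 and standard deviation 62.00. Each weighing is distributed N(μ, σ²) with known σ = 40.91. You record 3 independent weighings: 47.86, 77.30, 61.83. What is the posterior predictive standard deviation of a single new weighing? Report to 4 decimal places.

46.4844

For Normal data with known variance σ², a Normal(μ₀, σ₀²) prior on μ is conjugate. Posterior precision = 1/σ₀² + n/σ²; posterior mean is the precision-weighted average of μ₀ and x̄.
σ₀² = 62.00² = 3844, σ² = 40.91² = 1673.6281; σ² + n·σ₀² = 1673.6281 + 3·3844 = 13205.6281.
Posterior precision = 1/σ₀² + n/σ² = 1/3844 + 3/1673.6281 = (σ² + n·σ₀²)/(σ₀²σ²) = 13205.6281/(3844·1673.6281); posterior variance σₙ² = σ₀²σ²/(σ² + n·σ₀²) = 3844·1673.6281/13205.6281 = 487.173073.
Predictive variance for one new observation = σₙ² + σ² = 3844·1673.6281/13205.6281 + 1673.6281 = σ²·(σ₀² + 13205.6281)/13205.6281 = 1673.6281·17049.6281/13205.6281 = 2160.801173; SD = √(1673.6281·17049.6281/13205.6281) = 46.4844.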